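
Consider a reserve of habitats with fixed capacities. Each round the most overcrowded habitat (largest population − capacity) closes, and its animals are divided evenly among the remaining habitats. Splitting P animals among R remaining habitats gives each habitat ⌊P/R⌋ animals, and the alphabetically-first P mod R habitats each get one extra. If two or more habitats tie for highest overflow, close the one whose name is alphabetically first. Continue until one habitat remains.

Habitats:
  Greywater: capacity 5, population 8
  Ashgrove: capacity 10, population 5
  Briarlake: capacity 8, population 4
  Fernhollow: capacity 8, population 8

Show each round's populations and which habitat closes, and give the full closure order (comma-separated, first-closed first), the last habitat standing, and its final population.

Round 1: Ashgrove=5 Briarlake=4 Fernhollow=8 Greywater=8 → close Greywater (overflow 3)
  8÷3 = 2 each, +1 to first 2
Round 2: Ashgrove=8 Briarlake=7 Fernhollow=10 → close Fernhollow (overflow 2)
  10÷2 = 5 each, +1 to first 0
Round 3: Ashgrove=13 Briarlake=12 → close Briarlake (overflow 4)
  12÷1 = 12 each, +1 to first 0

Closure order: Greywater, Fernhollow, Briarlake
Last habitat: Ashgrove with 25 animals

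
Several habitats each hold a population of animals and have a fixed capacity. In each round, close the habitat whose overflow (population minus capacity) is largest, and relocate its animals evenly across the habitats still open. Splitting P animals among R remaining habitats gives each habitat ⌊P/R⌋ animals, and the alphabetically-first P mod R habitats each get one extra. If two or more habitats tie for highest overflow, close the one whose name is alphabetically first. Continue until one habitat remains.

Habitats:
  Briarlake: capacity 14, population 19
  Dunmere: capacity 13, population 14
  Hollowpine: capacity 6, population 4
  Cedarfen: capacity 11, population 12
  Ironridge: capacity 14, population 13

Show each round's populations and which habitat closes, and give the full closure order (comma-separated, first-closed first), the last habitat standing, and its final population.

Closure order: Briarlake, Cedarfen, Dunmere, Hollowpine
Last habitat: Ironridge with 62 animals

Round 1: Briarlake=19 Cedarfen=12 Dunmere=14 Hollowpine=4 Ironridge=13 → close Briarlake (overflow 5)
  19÷4 = 4 each, +1 to first 3
Round 2: Cedarfen=17 Dunmere=19 Hollowpine=9 Ironridge=17 → close Cedarfen (overflow 6)
  17÷3 = 5 each, +1 to first 2
Round 3: Dunmere=25 Hollowpine=15 Ironridge=22 → close Dunmere (overflow 12)
  25÷2 = 12 each, +1 to first 1
Round 4: Hollowpine=28 Ironridge=34 → close Hollowpine (overflow 22)
  28÷1 = 28 each, +1 to first 0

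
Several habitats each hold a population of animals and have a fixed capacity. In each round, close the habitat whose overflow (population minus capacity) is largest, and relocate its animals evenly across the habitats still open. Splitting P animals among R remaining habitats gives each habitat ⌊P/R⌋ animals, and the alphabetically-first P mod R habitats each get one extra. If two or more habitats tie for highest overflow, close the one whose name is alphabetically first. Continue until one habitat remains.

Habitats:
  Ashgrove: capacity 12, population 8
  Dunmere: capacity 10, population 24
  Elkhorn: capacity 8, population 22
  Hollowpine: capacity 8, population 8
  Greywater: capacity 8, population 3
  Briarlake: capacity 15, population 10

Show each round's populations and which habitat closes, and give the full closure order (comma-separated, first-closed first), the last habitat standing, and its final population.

Closure order: Dunmere, Elkhorn, Hollowpine, Ashgrove, Briarlake
Last habitat: Greywater with 75 animals

Round 1: Ashgrove=8 Briarlake=10 Dunmere=24 Elkhorn=22 Greywater=3 Hollowpine=8 → close Dunmere (overflow 14)
  24÷5 = 4 each, +1 to first 4
Round 2: Ashgrove=13 Briarlake=15 Elkhorn=27 Greywater=8 Hollowpine=12 → close Elkhorn (overflow 19)
  27÷4 = 6 each, +1 to first 3
Round 3: Ashgrove=20 Briarlake=22 Greywater=15 Hollowpine=18 → close Hollowpine (overflow 10)
  18÷3 = 6 each, +1 to first 0
Round 4: Ashgrove=26 Briarlake=28 Greywater=21 → close Ashgrove (overflow 14)
  26÷2 = 13 each, +1 to first 0
Round 5: Briarlake=41 Greywater=34 → close Briarlake (overflow 26)
  41÷1 = 41 each, +1 to first 0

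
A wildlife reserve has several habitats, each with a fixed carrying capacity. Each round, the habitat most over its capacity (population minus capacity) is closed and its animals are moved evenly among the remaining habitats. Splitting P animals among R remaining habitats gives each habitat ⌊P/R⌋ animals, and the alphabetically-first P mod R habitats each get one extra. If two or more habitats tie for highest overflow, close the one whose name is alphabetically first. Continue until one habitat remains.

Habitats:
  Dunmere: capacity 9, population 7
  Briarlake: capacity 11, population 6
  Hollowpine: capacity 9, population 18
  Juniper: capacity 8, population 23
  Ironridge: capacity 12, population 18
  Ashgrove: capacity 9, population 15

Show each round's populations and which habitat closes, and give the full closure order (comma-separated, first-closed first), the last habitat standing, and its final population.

Round 1: Ashgrove=15 Briarlake=6 Dunmere=7 Hollowpine=18 Ironridge=18 Juniper=23 → close Juniper (overflow 15)
  23÷5 = 4 each, +1 to first 3
Round 2: Ashgrove=20 Briarlake=11 Dunmere=12 Hollowpine=22 Ironridge=22 → close Hollowpine (overflow 13)
  22÷4 = 5 each, +1 to first 2
Round 3: Ashgrove=26 Briarlake=17 Dunmere=17 Ironridge=27 → close Ashgrove (overflow 17)
  26÷3 = 8 each, +1 to first 2
Round 4: Briarlake=26 Dunmere=26 Ironridge=35 → close Ironridge (overflow 23)
  35÷2 = 17 each, +1 to first 1
Round 5: Briarlake=44 Dunmere=43 → close Dunmere (overflow 34)
  43÷1 = 43 each, +1 to first 0

Closure order: Juniper, Hollowpine, Ashgrove, Ironridge, Dunmere
Last habitat: Briarlake with 87 animals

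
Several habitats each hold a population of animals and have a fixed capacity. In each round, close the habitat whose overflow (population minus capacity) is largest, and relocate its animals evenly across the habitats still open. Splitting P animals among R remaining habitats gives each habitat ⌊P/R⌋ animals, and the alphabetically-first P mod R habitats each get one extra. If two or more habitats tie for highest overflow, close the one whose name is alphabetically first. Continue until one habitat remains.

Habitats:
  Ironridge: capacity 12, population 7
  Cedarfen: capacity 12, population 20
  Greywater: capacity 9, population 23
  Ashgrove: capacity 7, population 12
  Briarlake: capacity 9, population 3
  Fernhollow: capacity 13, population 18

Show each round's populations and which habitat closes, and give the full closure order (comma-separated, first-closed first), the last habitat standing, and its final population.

Round 1: Ashgrove=12 Briarlake=3 Cedarfen=20 Fernhollow=18 Greywater=23 Ironridge=7 → close Greywater (overflow 14)
  23÷5 = 4 each, +1 to first 3
Round 2: Ashgrove=17 Briarlake=8 Cedarfen=25 Fernhollow=22 Ironridge=11 → close Cedarfen (overflow 13)
  25÷4 = 6 each, +1 to first 1
Round 3: Ashgrove=24 Briarlake=14 Fernhollow=28 Ironridge=17 → close Ashgrove (overflow 17)
  24÷3 = 8 each, +1 to first 0
Round 4: Briarlake=22 Fernhollow=36 Ironridge=25 → close Fernhollow (overflow 23)
  36÷2 = 18 each, +1 to first 0
Round 5: Briarlake=40 Ironridge=43 → close Briarlake (overflow 31)
  40÷1 = 40 each, +1 to first 0

Closure order: Greywater, Cedarfen, Ashgrove, Fernhollow, Briarlake
Last habitat: Ironridge with 83 animals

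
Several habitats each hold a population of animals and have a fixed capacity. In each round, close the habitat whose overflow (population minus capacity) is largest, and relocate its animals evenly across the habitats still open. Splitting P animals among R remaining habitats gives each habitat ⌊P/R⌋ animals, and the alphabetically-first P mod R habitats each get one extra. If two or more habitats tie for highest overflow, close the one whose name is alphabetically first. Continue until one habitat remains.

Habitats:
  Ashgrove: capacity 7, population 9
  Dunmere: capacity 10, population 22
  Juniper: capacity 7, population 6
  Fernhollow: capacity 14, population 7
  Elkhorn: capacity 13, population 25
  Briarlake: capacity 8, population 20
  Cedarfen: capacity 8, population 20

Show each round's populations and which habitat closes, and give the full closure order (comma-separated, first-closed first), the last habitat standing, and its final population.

Closure order: Briarlake, Cedarfen, Dunmere, Elkhorn, Ashgrove, Juniper
Last habitat: Fernhollow with 109 animals

Round 1: Ashgrove=9 Briarlake=20 Cedarfen=20 Dunmere=22 Elkhorn=25 Fernhollow=7 Juniper=6 → close Briarlake (overflow 12)
  20÷6 = 3 each, +1 to first 2
Round 2: Ashgrove=13 Cedarfen=24 Dunmere=25 Elkhorn=28 Fernhollow=10 Juniper=9 → close Cedarfen (overflow 16)
  24÷5 = 4 each, +1 to first 4
Round 3: Ashgrove=18 Dunmere=30 Elkhorn=33 Fernhollow=15 Juniper=13 → close Dunmere (overflow 20)
  30÷4 = 7 each, +1 to first 2
Round 4: Ashgrove=26 Elkhorn=41 Fernhollow=22 Juniper=20 → close Elkhorn (overflow 28)
  41÷3 = 13 each, +1 to first 2
Round 5: Ashgrove=40 Fernhollow=36 Juniper=33 → close Ashgrove (overflow 33)
  40÷2 = 20 each, +1 to first 0
Round 6: Fernhollow=56 Juniper=53 → close Juniper (overflow 46)
  53÷1 = 53 each, +1 to first 0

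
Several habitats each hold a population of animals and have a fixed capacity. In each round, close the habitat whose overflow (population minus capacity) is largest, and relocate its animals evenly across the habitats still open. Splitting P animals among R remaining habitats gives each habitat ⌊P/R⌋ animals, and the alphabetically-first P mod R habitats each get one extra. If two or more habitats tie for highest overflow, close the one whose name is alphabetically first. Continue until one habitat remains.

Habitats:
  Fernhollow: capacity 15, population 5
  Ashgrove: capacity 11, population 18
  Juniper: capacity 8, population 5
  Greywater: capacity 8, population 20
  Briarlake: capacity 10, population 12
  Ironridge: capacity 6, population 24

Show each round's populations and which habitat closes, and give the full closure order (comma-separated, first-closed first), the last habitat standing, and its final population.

Round 1: Ashgrove=18 Briarlake=12 Fernhollow=5 Greywater=20 Ironridge=24 Juniper=5 → close Ironridge (overflow 18)
  24÷5 = 4 each, +1 to first 4
Round 2: Ashgrove=23 Briarlake=17 Fernhollow=10 Greywater=25 Juniper=9 → close Greywater (overflow 17)
  25÷4 = 6 each, +1 to first 1
Round 3: Ashgrove=30 Briarlake=23 Fernhollow=16 Juniper=15 → close Ashgrove (overflow 19)
  30÷3 = 10 each, +1 to first 0
Round 4: Briarlake=33 Fernhollow=26 Juniper=25 → close Briarlake (overflow 23)
  33÷2 = 16 each, +1 to first 1
Round 5: Fernhollow=43 Juniper=41 → close Juniper (overflow 33)
  41÷1 = 41 each, +1 to first 0

Closure order: Ironridge, Greywater, Ashgrove, Briarlake, Juniper
Last habitat: Fernhollow with 84 animals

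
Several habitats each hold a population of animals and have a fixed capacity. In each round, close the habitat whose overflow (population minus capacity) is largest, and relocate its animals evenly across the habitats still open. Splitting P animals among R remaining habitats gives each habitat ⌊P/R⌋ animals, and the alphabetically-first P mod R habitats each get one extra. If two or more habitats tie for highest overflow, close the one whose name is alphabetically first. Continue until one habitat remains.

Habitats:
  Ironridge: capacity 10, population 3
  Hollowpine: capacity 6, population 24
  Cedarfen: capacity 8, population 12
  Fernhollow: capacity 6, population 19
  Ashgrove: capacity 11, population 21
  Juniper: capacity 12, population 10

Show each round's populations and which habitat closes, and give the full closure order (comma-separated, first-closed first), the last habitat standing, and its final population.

Closure order: Hollowpine, Fernhollow, Ashgrove, Cedarfen, Juniper
Last habitat: Ironridge with 89 animals

Round 1: Ashgrove=21 Cedarfen=12 Fernhollow=19 Hollowpine=24 Ironridge=3 Juniper=10 → close Hollowpine (overflow 18)
  24÷5 = 4 each, +1 to first 4
Round 2: Ashgrove=26 Cedarfen=17 Fernhollow=24 Ironridge=8 Juniper=14 → close Fernhollow (overflow 18)
  24÷4 = 6 each, +1 to first 0
Round 3: Ashgrove=32 Cedarfen=23 Ironridge=14 Juniper=20 → close Ashgrove (overflow 21)
  32÷3 = 10 each, +1 to first 2
Round 4: Cedarfen=34 Ironridge=25 Juniper=30 → close Cedarfen (overflow 26)
  34÷2 = 17 each, +1 to first 0
Round 5: Ironridge=42 Juniper=47 → close Juniper (overflow 35)
  47÷1 = 47 each, +1 to first 0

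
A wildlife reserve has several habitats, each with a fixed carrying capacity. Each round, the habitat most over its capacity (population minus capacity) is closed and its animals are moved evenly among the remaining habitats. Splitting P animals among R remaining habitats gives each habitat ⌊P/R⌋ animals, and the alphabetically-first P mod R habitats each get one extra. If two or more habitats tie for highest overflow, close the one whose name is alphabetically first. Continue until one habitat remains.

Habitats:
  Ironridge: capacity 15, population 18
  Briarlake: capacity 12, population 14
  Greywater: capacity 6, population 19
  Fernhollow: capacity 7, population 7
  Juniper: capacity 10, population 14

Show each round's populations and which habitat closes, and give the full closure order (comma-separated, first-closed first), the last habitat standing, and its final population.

Round 1: Briarlake=14 Fernhollow=7 Greywater=19 Ironridge=18 Juniper=14 → close Greywater (overflow 13)
  19÷4 = 4 each, +1 to first 3
Round 2: Briarlake=19 Fernhollow=12 Ironridge=23 Juniper=18 → close Ironridge (overflow 8)
  23÷3 = 7 each, +1 to first 2
Round 3: Briarlake=27 Fernhollow=20 Juniper=25 → close Briarlake (overflow 15)
  27÷2 = 13 each, +1 to first 1
Round 4: Fernhollow=34 Juniper=38 → close Juniper (overflow 28)
  38÷1 = 38 each, +1 to first 0

Closure order: Greywater, Ironridge, Briarlake, Juniper
Last habitat: Fernhollow with 72 animals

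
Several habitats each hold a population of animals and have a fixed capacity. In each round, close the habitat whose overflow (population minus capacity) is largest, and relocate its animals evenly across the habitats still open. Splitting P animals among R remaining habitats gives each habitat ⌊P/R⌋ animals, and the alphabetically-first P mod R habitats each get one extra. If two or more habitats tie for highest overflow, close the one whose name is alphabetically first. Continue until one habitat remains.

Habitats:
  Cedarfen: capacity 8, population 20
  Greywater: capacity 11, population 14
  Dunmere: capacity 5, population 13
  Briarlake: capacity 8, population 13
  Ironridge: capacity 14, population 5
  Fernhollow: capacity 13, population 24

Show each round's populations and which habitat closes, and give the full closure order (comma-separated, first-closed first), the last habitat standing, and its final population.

Closure order: Cedarfen, Fernhollow, Dunmere, Briarlake, Greywater
Last habitat: Ironridge with 89 animals

Round 1: Briarlake=13 Cedarfen=20 Dunmere=13 Fernhollow=24 Greywater=14 Ironridge=5 → close Cedarfen (overflow 12)
  20÷5 = 4 each, +1 to first 0
Round 2: Briarlake=17 Dunmere=17 Fernhollow=28 Greywater=18 Ironridge=9 → close Fernhollow (overflow 15)
  28÷4 = 7 each, +1 to first 0
Round 3: Briarlake=24 Dunmere=24 Greywater=25 Ironridge=16 → close Dunmere (overflow 19)
  24÷3 = 8 each, +1 to first 0
Round 4: Briarlake=32 Greywater=33 Ironridge=24 → close Briarlake (overflow 24)
  32÷2 = 16 each, +1 to first 0
Round 5: Greywater=49 Ironridge=40 → close Greywater (overflow 38)
  49÷1 = 49 each, +1 to first 0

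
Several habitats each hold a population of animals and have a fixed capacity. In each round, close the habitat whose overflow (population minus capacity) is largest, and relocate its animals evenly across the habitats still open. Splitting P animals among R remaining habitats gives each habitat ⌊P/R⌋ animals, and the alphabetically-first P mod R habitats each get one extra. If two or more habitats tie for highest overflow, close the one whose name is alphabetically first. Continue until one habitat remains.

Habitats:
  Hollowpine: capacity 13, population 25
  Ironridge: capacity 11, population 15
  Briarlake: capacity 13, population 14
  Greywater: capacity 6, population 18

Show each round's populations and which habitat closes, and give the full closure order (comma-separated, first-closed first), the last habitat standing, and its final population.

Closure order: Greywater, Hollowpine, Ironridge
Last habitat: Briarlake with 72 animals

Round 1: Briarlake=14 Greywater=18 Hollowpine=25 Ironridge=15 → close Greywater (overflow 12)
  18÷3 = 6 each, +1 to first 0
Round 2: Briarlake=20 Hollowpine=31 Ironridge=21 → close Hollowpine (overflow 18)
  31÷2 = 15 each, +1 to first 1
Round 3: Briarlake=36 Ironridge=36 → close Ironridge (overflow 25)
  36÷1 = 36 each, +1 to first 0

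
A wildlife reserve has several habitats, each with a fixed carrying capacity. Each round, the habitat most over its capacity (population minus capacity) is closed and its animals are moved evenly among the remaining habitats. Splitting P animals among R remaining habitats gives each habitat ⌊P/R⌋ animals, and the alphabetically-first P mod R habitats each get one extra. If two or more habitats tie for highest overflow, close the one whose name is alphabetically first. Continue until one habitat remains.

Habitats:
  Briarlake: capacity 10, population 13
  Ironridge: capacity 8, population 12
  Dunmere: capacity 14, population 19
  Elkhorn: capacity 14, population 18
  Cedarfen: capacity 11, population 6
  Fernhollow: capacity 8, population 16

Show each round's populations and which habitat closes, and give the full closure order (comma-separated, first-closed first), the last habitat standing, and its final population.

Closure order: Fernhollow, Dunmere, Briarlake, Elkhorn, Ironridge
Last habitat: Cedarfen with 84 animals

Round 1: Briarlake=13 Cedarfen=6 Dunmere=19 Elkhorn=18 Fernhollow=16 Ironridge=12 → close Fernhollow (overflow 8)
  16÷5 = 3 each, +1 to first 1
Round 2: Briarlake=17 Cedarfen=9 Dunmere=22 Elkhorn=21 Ironridge=15 → close Dunmere (overflow 8)
  22÷4 = 5 each, +1 to first 2
Round 3: Briarlake=23 Cedarfen=15 Elkhorn=26 Ironridge=20 → close Briarlake (overflow 13)
  23÷3 = 7 each, +1 to first 2
Round 4: Cedarfen=23 Elkhorn=34 Ironridge=27 → close Elkhorn (overflow 20)
  34÷2 = 17 each, +1 to first 0
Round 5: Cedarfen=40 Ironridge=44 → close Ironridge (overflow 36)
  44÷1 = 44 each, +1 to first 0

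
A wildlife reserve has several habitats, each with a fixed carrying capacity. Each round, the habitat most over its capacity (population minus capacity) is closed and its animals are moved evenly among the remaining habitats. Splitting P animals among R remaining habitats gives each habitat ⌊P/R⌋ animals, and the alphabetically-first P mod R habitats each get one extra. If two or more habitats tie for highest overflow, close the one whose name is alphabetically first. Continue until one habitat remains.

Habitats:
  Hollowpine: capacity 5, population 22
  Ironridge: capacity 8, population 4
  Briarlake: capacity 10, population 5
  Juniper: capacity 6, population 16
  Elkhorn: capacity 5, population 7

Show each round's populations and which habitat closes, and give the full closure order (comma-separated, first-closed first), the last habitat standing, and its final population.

Closure order: Hollowpine, Juniper, Elkhorn, Briarlake
Last habitat: Ironridge with 54 animals

Round 1: Briarlake=5 Elkhorn=7 Hollowpine=22 Ironridge=4 Juniper=16 → close Hollowpine (overflow 17)
  22÷4 = 5 each, +1 to first 2
Round 2: Briarlake=11 Elkhorn=13 Ironridge=9 Juniper=21 → close Juniper (overflow 15)
  21÷3 = 7 each, +1 to first 0
Round 3: Briarlake=18 Elkhorn=20 Ironridge=16 → close Elkhorn (overflow 15)
  20÷2 = 10 each, +1 to first 0
Round 4: Briarlake=28 Ironridge=26 → close Briarlake (overflow 18)
  28÷1 = 28 each, +1 to first 0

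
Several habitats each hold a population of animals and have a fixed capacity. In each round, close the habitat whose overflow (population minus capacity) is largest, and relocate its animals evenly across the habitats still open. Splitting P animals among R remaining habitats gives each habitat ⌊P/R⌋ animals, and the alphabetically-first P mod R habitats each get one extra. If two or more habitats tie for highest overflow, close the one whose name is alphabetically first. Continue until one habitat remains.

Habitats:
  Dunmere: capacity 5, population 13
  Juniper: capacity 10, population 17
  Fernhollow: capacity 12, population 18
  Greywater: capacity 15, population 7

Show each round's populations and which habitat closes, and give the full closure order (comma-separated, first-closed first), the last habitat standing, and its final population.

Closure order: Dunmere, Fernhollow, Juniper
Last habitat: Greywater with 55 animals

Round 1: Dunmere=13 Fernhollow=18 Greywater=7 Juniper=17 → close Dunmere (overflow 8)
  13÷3 = 4 each, +1 to first 1
Round 2: Fernhollow=23 Greywater=11 Juniper=21 → close Fernhollow (overflow 11)
  23÷2 = 11 each, +1 to first 1
Round 3: Greywater=23 Juniper=32 → close Juniper (overflow 22)
  32÷1 = 32 each, +1 to first 0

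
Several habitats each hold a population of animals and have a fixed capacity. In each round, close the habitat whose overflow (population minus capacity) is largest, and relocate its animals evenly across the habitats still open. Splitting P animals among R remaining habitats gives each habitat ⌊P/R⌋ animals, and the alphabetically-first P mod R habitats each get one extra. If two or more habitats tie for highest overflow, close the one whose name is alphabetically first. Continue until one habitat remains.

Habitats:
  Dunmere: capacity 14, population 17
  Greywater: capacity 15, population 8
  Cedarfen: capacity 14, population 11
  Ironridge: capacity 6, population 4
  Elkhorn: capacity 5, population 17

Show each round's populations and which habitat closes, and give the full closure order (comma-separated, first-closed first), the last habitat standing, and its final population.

Round 1: Cedarfen=11 Dunmere=17 Elkhorn=17 Greywater=8 Ironridge=4 → close Elkhorn (overflow 12)
  17÷4 = 4 each, +1 to first 1
Round 2: Cedarfen=16 Dunmere=21 Greywater=12 Ironridge=8 → close Dunmere (overflow 7)
  21÷3 = 7 each, +1 to first 0
Round 3: Cedarfen=23 Greywater=19 Ironridge=15 → close Cedarfen (overflow 9)
  23÷2 = 11 each, +1 to first 1
Round 4: Greywater=31 Ironridge=26 → close Ironridge (overflow 20)
  26÷1 = 26 each, +1 to first 0

Closure order: Elkhorn, Dunmere, Cedarfen, Ironridge
Last habitat: Greywater with 57 animals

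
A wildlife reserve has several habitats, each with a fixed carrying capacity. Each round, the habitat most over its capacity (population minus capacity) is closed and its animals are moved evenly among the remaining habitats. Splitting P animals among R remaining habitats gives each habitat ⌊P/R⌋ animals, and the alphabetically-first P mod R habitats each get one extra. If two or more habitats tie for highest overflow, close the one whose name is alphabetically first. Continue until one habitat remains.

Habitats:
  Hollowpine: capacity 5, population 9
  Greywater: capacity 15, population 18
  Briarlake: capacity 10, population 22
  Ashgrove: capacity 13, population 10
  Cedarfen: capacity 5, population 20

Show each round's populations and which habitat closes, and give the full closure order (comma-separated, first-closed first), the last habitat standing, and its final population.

Closure order: Cedarfen, Briarlake, Hollowpine, Greywater
Last habitat: Ashgrove with 79 animals

Round 1: Ashgrove=10 Briarlake=22 Cedarfen=20 Greywater=18 Hollowpine=9 → close Cedarfen (overflow 15)
  20÷4 = 5 each, +1 to first 0
Round 2: Ashgrove=15 Briarlake=27 Greywater=23 Hollowpine=14 → close Briarlake (overflow 17)
  27÷3 = 9 each, +1 to first 0
Round 3: Ashgrove=24 Greywater=32 Hollowpine=23 → close Hollowpine (overflow 18)
  23÷2 = 11 each, +1 to first 1
Round 4: Ashgrove=36 Greywater=43 → close Greywater (overflow 28)
  43÷1 = 43 each, +1 to first 0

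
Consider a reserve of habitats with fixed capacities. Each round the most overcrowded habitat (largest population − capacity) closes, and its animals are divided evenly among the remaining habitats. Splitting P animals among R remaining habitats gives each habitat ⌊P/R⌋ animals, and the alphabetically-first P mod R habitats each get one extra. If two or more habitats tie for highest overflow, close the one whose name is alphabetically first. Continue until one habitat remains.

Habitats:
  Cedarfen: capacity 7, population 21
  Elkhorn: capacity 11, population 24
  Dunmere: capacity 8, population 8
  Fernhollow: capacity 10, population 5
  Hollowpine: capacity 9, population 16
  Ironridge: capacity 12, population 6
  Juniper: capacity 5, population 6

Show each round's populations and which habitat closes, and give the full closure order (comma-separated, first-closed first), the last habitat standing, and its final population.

Closure order: Cedarfen, Elkhorn, Hollowpine, Dunmere, Juniper, Fernhollow
Last habitat: Ironridge with 86 animals

Round 1: Cedarfen=21 Dunmere=8 Elkhorn=24 Fernhollow=5 Hollowpine=16 Ironridge=6 Juniper=6 → close Cedarfen (overflow 14)
  21÷6 = 3 each, +1 to first 3
Round 2: Dunmere=12 Elkhorn=28 Fernhollow=9 Hollowpine=19 Ironridge=9 Juniper=9 → close Elkhorn (overflow 17)
  28÷5 = 5 each, +1 to first 3
Round 3: Dunmere=18 Fernhollow=15 Hollowpine=25 Ironridge=14 Juniper=14 → close Hollowpine (overflow 16)
  25÷4 = 6 each, +1 to first 1
Round 4: Dunmere=25 Fernhollow=21 Ironridge=20 Juniper=20 → close Dunmere (overflow 17)
  25÷3 = 8 each, +1 to first 1
Round 5: Fernhollow=30 Ironridge=28 Juniper=28 → close Juniper (overflow 23)
  28÷2 = 14 each, +1 to first 0
Round 6: Fernhollow=44 Ironridge=42 → close Fernhollow (overflow 34)
  44÷1 = 44 each, +1 to first 0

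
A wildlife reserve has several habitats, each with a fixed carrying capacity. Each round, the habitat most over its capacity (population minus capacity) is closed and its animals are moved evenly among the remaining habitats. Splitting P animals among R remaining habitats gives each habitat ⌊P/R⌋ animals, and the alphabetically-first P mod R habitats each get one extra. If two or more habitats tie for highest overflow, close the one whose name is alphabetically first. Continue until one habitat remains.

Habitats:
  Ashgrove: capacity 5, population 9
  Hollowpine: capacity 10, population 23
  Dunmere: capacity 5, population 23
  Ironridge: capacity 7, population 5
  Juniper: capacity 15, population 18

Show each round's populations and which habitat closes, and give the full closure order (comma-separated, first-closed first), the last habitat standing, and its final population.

Closure order: Dunmere, Hollowpine, Ashgrove, Juniper
Last habitat: Ironridge with 78 animals

Round 1: Ashgrove=9 Dunmere=23 Hollowpine=23 Ironridge=5 Juniper=18 → close Dunmere (overflow 18)
  23÷4 = 5 each, +1 to first 3
Round 2: Ashgrove=15 Hollowpine=29 Ironridge=11 Juniper=23 → close Hollowpine (overflow 19)
  29÷3 = 9 each, +1 to first 2
Round 3: Ashgrove=25 Ironridge=21 Juniper=32 → close Ashgrove (overflow 20)
  25÷2 = 12 each, +1 to first 1
Round 4: Ironridge=34 Juniper=44 → close Juniper (overflow 29)
  44÷1 = 44 each, +1 to first 0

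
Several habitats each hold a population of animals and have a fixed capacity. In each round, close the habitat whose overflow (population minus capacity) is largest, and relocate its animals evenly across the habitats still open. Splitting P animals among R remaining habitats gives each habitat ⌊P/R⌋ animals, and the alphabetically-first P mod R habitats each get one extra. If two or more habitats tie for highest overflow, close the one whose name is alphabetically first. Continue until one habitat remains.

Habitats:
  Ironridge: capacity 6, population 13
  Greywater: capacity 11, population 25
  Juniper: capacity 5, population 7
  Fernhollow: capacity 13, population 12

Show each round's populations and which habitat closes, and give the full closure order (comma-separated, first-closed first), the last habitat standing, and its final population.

Round 1: Fernhollow=12 Greywater=25 Ironridge=13 Juniper=7 → close Greywater (overflow 14)
  25÷3 = 8 each, +1 to first 1
Round 2: Fernhollow=21 Ironridge=21 Juniper=15 → close Ironridge (overflow 15)
  21÷2 = 10 each, +1 to first 1
Round 3: Fernhollow=32 Juniper=25 → close Juniper (overflow 20)
  25÷1 = 25 each, +1 to first 0

Closure order: Greywater, Ironridge, Juniper
Last habitat: Fernhollow with 57 animals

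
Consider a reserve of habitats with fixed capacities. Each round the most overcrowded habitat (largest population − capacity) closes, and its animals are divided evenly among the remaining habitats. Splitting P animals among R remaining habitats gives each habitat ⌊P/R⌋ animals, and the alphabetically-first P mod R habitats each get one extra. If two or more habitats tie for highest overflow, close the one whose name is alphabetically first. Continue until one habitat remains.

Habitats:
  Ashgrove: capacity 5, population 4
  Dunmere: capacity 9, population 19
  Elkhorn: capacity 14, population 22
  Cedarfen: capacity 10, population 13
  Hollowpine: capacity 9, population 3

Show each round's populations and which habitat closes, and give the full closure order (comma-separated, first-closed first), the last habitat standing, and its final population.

Closure order: Dunmere, Elkhorn, Cedarfen, Ashgrove
Last habitat: Hollowpine with 61 animals

Round 1: Ashgrove=4 Cedarfen=13 Dunmere=19 Elkhorn=22 Hollowpine=3 → close Dunmere (overflow 10)
  19÷4 = 4 each, +1 to first 3
Round 2: Ashgrove=9 Cedarfen=18 Elkhorn=27 Hollowpine=7 → close Elkhorn (overflow 13)
  27÷3 = 9 each, +1 to first 0
Round 3: Ashgrove=18 Cedarfen=27 Hollowpine=16 → close Cedarfen (overflow 17)
  27÷2 = 13 each, +1 to first 1
Round 4: Ashgrove=32 Hollowpine=29 → close Ashgrove (overflow 27)
  32÷1 = 32 each, +1 to first 0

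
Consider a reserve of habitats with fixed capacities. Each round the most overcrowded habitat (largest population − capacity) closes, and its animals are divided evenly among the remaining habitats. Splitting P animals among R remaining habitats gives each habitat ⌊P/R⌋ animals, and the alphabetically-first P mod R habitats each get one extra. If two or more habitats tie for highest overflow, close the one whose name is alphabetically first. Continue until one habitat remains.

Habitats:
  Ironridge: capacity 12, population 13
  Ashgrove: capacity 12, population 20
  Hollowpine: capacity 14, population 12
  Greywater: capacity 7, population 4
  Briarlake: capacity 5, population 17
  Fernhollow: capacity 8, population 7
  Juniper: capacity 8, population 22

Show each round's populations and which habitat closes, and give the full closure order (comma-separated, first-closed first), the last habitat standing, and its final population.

Round 1: Ashgrove=20 Briarlake=17 Fernhollow=7 Greywater=4 Hollowpine=12 Ironridge=13 Juniper=22 → close Juniper (overflow 14)
  22÷6 = 3 each, +1 to first 4
Round 2: Ashgrove=24 Briarlake=21 Fernhollow=11 Greywater=8 Hollowpine=15 Ironridge=16 → close Briarlake (overflow 16)
  21÷5 = 4 each, +1 to first 1
Round 3: Ashgrove=29 Fernhollow=15 Greywater=12 Hollowpine=19 Ironridge=20 → close Ashgrove (overflow 17)
  29÷4 = 7 each, +1 to first 1
Round 4: Fernhollow=23 Greywater=19 Hollowpine=26 Ironridge=27 → close Fernhollow (overflow 15)
  23÷3 = 7 each, +1 to first 2
Round 5: Greywater=27 Hollowpine=34 Ironridge=34 → close Ironridge (overflow 22)
  34÷2 = 17 each, +1 to first 0
Round 6: Greywater=44 Hollowpine=51 → close Greywater (overflow 37)
  44÷1 = 44 each, +1 to first 0

Closure order: Juniper, Briarlake, Ashgrove, Fernhollow, Ironridge, Greywater
Last habitat: Hollowpine with 95 animals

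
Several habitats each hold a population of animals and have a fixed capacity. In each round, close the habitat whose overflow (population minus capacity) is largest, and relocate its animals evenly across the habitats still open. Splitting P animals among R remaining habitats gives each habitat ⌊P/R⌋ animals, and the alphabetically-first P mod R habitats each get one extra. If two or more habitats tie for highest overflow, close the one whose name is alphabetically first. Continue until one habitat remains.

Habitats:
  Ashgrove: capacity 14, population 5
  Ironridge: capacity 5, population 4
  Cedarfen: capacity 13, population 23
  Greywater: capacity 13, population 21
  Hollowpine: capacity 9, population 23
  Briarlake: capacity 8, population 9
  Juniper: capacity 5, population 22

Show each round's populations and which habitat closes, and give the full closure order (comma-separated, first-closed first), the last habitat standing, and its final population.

Round 1: Ashgrove=5 Briarlake=9 Cedarfen=23 Greywater=21 Hollowpine=23 Ironridge=4 Juniper=22 → close Juniper (overflow 17)
  22÷6 = 3 each, +1 to first 4
Round 2: Ashgrove=9 Briarlake=13 Cedarfen=27 Greywater=25 Hollowpine=26 Ironridge=7 → close Hollowpine (overflow 17)
  26÷5 = 5 each, +1 to first 1
Round 3: Ashgrove=15 Briarlake=18 Cedarfen=32 Greywater=30 Ironridge=12 → close Cedarfen (overflow 19)
  32÷4 = 8 each, +1 to first 0
Round 4: Ashgrove=23 Briarlake=26 Greywater=38 Ironridge=20 → close Greywater (overflow 25)
  38÷3 = 12 each, +1 to first 2
Round 5: Ashgrove=36 Briarlake=39 Ironridge=32 → close Briarlake (overflow 31)
  39÷2 = 19 each, +1 to first 1
Round 6: Ashgrove=56 Ironridge=51 → close Ironridge (overflow 46)
  51÷1 = 51 each, +1 to first 0

Closure order: Juniper, Hollowpine, Cedarfen, Greywater, Briarlake, Ironridge
Last habitat: Ashgrove with 107 animals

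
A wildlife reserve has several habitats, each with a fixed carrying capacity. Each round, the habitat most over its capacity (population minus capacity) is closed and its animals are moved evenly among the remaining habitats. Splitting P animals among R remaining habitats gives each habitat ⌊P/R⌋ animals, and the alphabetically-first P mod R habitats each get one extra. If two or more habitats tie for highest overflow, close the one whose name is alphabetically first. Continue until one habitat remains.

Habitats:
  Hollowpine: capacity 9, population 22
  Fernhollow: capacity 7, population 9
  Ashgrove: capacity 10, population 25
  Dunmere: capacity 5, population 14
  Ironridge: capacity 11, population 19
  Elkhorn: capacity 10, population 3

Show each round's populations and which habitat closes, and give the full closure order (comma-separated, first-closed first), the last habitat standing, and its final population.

Round 1: Ashgrove=25 Dunmere=14 Elkhorn=3 Fernhollow=9 Hollowpine=22 Ironridge=19 → close Ashgrove (overflow 15)
  25÷5 = 5 each, +1 to first 0
Round 2: Dunmere=19 Elkhorn=8 Fernhollow=14 Hollowpine=27 Ironridge=24 → close Hollowpine (overflow 18)
  27÷4 = 6 each, +1 to first 3
Round 3: Dunmere=26 Elkhorn=15 Fernhollow=21 Ironridge=30 → close Dunmere (overflow 21)
  26÷3 = 8 each, +1 to first 2
Round 4: Elkhorn=24 Fernhollow=30 Ironridge=38 → close Ironridge (overflow 27)
  38÷2 = 19 each, +1 to first 0
Round 5: Elkhorn=43 Fernhollow=49 → close Fernhollow (overflow 42)
  49÷1 = 49 each, +1 to first 0

Closure order: Ashgrove, Hollowpine, Dunmere, Ironridge, Fernhollow
Last habitat: Elkhorn with 92 animals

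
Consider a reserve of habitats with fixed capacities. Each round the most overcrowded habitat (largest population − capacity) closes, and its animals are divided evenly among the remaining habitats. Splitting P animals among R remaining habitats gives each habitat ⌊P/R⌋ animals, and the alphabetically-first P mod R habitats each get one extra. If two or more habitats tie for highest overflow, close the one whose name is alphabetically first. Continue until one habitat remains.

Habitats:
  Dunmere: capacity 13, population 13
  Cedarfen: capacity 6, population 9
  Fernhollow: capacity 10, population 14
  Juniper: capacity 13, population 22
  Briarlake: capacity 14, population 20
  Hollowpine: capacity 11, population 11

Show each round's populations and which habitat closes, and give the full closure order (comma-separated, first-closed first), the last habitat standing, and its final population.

Round 1: Briarlake=20 Cedarfen=9 Dunmere=13 Fernhollow=14 Hollowpine=11 Juniper=22 → close Juniper (overflow 9)
  22÷5 = 4 each, +1 to first 2
Round 2: Briarlake=25 Cedarfen=14 Dunmere=17 Fernhollow=18 Hollowpine=15 → close Briarlake (overflow 11)
  25÷4 = 6 each, +1 to first 1
Round 3: Cedarfen=21 Dunmere=23 Fernhollow=24 Hollowpine=21 → close Cedarfen (overflow 15)
  21÷3 = 7 each, +1 to first 0
Round 4: Dunmere=30 Fernhollow=31 Hollowpine=28 → close Fernhollow (overflow 21)
  31÷2 = 15 each, +1 to first 1
Round 5: Dunmere=46 Hollowpine=43 → close Dunmere (overflow 33)
  46÷1 = 46 each, +1 to first 0

Closure order: Juniper, Briarlake, Cedarfen, Fernhollow, Dunmere
Last habitat: Hollowpine with 89 animals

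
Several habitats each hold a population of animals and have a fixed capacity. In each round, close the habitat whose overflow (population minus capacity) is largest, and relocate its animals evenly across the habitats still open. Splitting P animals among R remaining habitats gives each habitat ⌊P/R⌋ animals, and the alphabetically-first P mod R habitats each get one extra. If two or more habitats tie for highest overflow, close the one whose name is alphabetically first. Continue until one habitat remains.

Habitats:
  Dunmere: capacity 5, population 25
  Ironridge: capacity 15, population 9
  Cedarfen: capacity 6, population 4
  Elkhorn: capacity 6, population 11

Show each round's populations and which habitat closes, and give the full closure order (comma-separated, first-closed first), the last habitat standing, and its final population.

Closure order: Dunmere, Elkhorn, Cedarfen
Last habitat: Ironridge with 49 animals

Round 1: Cedarfen=4 Dunmere=25 Elkhorn=11 Ironridge=9 → close Dunmere (overflow 20)
  25÷3 = 8 each, +1 to first 1
Round 2: Cedarfen=13 Elkhorn=19 Ironridge=17 → close Elkhorn (overflow 13)
  19÷2 = 9 each, +1 to first 1
Round 3: Cedarfen=23 Ironridge=26 → close Cedarfen (overflow 17)
  23÷1 = 23 each, +1 to first 0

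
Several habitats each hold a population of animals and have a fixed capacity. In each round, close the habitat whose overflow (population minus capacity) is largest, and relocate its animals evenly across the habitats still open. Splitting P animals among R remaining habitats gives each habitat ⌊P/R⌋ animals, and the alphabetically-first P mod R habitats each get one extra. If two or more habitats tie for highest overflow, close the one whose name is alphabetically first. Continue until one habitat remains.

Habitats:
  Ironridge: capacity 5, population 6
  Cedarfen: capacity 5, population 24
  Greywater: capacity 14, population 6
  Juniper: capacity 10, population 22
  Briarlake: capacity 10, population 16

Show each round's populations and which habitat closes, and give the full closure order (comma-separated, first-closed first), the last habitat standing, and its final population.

Closure order: Cedarfen, Juniper, Briarlake, Ironridge
Last habitat: Greywater with 74 animals

Round 1: Briarlake=16 Cedarfen=24 Greywater=6 Ironridge=6 Juniper=22 → close Cedarfen (overflow 19)
  24÷4 = 6 each, +1 to first 0
Round 2: Briarlake=22 Greywater=12 Ironridge=12 Juniper=28 → close Juniper (overflow 18)
  28÷3 = 9 each, +1 to first 1
Round 3: Briarlake=32 Greywater=21 Ironridge=21 → close Briarlake (overflow 22)
  32÷2 = 16 each, +1 to first 0
Round 4: Greywater=37 Ironridge=37 → close Ironridge (overflow 32)
  37÷1 = 37 each, +1 to first 0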